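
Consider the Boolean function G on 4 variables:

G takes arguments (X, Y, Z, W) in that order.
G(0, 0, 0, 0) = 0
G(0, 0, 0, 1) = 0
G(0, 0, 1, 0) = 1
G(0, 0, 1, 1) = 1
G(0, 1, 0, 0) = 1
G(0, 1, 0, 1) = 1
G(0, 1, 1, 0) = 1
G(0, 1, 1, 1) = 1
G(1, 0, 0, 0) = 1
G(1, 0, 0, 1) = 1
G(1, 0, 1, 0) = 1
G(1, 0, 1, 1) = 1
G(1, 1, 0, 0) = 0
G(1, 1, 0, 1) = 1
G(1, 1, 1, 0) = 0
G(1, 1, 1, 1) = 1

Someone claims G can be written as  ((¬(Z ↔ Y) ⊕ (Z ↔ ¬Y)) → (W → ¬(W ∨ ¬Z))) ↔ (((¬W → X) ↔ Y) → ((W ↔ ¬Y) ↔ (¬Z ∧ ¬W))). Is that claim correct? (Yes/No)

Check the formula against G row by row:
  X=0, Y=0, Z=0, W=0: formula gives 0, G = 0 ✓
  X=0, Y=0, Z=0, W=1: formula gives 1, but G = 0 ✗
Row (0,0,0,1) is a counterexample, so the formula is not equivalent to G.

No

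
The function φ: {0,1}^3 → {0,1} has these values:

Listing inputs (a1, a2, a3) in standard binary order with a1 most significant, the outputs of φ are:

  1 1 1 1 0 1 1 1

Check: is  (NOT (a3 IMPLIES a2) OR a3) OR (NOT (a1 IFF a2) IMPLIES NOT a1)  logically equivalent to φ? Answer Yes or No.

Yes

Test each input against both φ and the formula:
  a1=0, a2=0, a3=0: formula gives 1, φ = 1 ✓
  a1=0, a2=0, a3=1: formula gives 1, φ = 1 ✓
  a1=0, a2=1, a3=0: formula gives 1, φ = 1 ✓
  a1=0, a2=1, a3=1: formula gives 1, φ = 1 ✓
  a1=1, a2=0, a3=0: formula gives 0, φ = 0 ✓
  …and likewise for the remaining 3 rows.
All 8 rows match — the expression computes φ exactly.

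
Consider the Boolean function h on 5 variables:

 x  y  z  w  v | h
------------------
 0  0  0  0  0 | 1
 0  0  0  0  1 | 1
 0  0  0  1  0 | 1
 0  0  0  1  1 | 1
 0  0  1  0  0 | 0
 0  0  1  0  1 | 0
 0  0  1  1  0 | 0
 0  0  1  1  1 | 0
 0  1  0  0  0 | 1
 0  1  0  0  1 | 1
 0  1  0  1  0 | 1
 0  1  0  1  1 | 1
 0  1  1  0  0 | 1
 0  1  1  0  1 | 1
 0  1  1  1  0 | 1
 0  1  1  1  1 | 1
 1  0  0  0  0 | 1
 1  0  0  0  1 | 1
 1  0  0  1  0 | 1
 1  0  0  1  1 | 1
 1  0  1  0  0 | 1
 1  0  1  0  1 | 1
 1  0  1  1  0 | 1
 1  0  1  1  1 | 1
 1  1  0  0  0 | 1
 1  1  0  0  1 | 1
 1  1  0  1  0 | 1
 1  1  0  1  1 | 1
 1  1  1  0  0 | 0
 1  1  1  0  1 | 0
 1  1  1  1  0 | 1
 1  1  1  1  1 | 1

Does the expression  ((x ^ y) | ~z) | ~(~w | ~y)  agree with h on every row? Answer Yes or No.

Yes

Evaluate ((x ^ y) | ~z) | ~(~w | ~y) on each row and compare to h:
  x=0, y=0, z=0, w=0, v=0: formula gives 1, h = 1 ✓
  x=0, y=0, z=0, w=0, v=1: formula gives 1, h = 1 ✓
  x=0, y=0, z=0, w=1, v=0: formula gives 1, h = 1 ✓
  x=0, y=0, z=0, w=1, v=1: formula gives 1, h = 1 ✓
  … (the remaining 28 rows also agree.)
No disagreement on any input; they are logically equivalent.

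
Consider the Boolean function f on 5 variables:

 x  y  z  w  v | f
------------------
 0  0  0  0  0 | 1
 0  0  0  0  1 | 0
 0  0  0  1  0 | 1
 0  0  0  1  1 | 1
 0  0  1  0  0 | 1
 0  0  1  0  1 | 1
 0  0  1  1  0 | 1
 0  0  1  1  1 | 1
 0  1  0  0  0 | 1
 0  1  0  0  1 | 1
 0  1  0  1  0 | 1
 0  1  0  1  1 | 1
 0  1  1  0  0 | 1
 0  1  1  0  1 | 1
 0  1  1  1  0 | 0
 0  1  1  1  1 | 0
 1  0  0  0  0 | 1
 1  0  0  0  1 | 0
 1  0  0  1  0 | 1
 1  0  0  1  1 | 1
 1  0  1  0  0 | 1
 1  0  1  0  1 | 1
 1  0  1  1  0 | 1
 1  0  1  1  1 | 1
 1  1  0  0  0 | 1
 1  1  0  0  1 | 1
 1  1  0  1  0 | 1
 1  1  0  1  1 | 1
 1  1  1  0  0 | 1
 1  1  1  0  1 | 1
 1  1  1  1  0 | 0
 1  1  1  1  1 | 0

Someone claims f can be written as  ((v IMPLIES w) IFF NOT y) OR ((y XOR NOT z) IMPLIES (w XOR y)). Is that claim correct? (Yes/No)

Yes

Test each input against both f and the formula:
  x=0, y=0, z=0, w=0, v=0: formula gives 1, f = 1 ✓
  x=0, y=0, z=0, w=0, v=1: formula gives 0, f = 0 ✓
  x=0, y=0, z=0, w=1, v=0: formula gives 1, f = 1 ✓
  x=0, y=0, z=0, w=1, v=1: formula gives 1, f = 1 ✓
  … (the remaining 28 rows also agree.)
No disagreement on any input; they are logically equivalent.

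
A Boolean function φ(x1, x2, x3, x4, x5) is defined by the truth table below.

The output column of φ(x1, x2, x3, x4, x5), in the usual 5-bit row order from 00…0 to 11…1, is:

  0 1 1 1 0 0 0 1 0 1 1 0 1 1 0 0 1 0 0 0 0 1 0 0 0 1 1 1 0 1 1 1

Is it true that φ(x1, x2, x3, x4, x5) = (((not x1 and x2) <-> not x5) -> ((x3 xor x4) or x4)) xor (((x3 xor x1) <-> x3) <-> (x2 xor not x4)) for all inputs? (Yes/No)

No

Evaluate (((not x1 and x2) <-> not x5) -> ((x3 xor x4) or x4)) xor (((x3 xor x1) <-> x3) <-> (x2 xor not x4)) on each row and compare to φ:
  x1=0, x2=0, x3=0, x4=0, x5=0: formula gives 0, φ = 0 ✓
  x1=0, x2=0, x3=0, x4=0, x5=1: formula gives 1, φ = 1 ✓
  x1=0, x2=0, x3=0, x4=1, x5=0: formula gives 1, φ = 1 ✓
  x1=0, x2=0, x3=0, x4=1, x5=1: formula gives 1, φ = 1 ✓
  …
  x1=0, x2=0, x3=1, x4=1, x5=0: formula gives 1, but φ = 0 ✗
Row (0,0,1,1,0) is a counterexample, so the formula is not equivalent to φ.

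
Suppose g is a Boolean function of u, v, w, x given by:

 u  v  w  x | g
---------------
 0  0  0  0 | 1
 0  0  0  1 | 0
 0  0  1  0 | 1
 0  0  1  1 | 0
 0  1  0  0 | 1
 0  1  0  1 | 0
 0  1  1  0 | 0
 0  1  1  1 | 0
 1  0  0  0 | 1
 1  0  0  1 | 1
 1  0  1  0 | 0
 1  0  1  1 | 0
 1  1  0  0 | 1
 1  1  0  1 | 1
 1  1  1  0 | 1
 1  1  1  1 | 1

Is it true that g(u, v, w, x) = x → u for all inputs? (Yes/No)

No

Evaluate x → u on each row and compare to g:
  u=0, v=0, w=0, x=0: formula gives 1, g = 1 ✓
  u=0, v=0, w=0, x=1: formula gives 0, g = 0 ✓
  u=0, v=0, w=1, x=0: formula gives 1, g = 1 ✓
  u=0, v=0, w=1, x=1: formula gives 0, g = 0 ✓
  …
  u=0, v=1, w=1, x=0: formula gives 1, but g = 0 ✗
Row (0,1,1,0) is a counterexample, so the formula is not equivalent to g.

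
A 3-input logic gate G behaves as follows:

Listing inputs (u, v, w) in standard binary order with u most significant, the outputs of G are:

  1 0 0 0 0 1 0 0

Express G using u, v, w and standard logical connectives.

G(u, v, w) = ((NOT u AND NOT v) AND NOT w) OR ((u AND NOT v) AND w)

G=1 on 2 inputs: (0,0,0), (1,0,1). Reading each as a conjunction of literals (¬u·¬v·¬w, u·¬v·w) and taking the OR gives the canonical DNF.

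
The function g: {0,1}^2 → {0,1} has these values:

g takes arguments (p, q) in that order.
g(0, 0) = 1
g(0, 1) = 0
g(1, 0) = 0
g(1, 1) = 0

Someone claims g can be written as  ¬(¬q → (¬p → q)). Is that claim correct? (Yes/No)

Check the formula against g row by row:
  p=0, q=0: formula gives 1, g = 1 ✓
  p=0, q=1: formula gives 0, g = 0 ✓
  p=1, q=0: formula gives 0, g = 0 ✓
  p=1, q=1: formula gives 0, g = 0 ✓
No disagreement on any input; they are logically equivalent.

Yes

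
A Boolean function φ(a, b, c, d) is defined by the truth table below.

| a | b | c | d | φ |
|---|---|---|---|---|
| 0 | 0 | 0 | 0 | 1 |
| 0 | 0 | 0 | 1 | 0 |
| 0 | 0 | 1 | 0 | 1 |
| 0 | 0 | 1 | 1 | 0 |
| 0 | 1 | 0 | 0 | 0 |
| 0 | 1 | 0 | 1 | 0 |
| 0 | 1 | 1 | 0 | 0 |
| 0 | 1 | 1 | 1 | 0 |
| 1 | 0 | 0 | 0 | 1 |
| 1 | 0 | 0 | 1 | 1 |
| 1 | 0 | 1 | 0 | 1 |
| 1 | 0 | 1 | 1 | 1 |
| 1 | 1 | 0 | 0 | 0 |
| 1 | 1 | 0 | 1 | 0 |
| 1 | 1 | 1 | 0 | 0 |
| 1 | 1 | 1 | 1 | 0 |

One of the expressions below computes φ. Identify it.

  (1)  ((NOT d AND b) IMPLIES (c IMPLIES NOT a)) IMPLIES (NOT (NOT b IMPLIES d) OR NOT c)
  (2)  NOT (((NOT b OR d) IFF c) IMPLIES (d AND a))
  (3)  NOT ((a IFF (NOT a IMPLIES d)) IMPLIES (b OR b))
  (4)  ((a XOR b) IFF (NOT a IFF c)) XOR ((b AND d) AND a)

3

(1) disagrees with φ on (0,0,0,1) (formula → 1, table → 0); rule it out.
(2) disagrees with φ on (0,0,0,0) (formula → 0, table → 1); rule it out.
(4) disagrees with φ on (0,0,0,1) (formula → 1, table → 0); rule it out.
That leaves (3). Evaluating it on every row reproduces the table of φ exactly.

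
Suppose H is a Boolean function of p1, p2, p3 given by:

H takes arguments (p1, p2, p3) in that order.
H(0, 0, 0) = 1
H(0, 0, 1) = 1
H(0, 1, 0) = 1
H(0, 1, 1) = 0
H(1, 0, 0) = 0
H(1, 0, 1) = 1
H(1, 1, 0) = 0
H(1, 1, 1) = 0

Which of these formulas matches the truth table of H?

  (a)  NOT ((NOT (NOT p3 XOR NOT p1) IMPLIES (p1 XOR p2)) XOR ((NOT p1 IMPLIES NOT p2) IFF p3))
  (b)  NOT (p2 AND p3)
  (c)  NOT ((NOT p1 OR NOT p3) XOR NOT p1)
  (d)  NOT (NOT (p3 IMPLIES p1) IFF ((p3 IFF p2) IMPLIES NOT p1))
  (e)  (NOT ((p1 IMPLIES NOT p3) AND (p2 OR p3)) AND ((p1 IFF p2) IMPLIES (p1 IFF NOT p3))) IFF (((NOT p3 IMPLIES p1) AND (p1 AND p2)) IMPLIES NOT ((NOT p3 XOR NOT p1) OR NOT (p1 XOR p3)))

(b): at (1,0,0) it gives 1, but H = 0 — eliminated.
(c): at (0,1,1) it gives 1, but H = 0 — eliminated.
(d): at (0,0,1) it gives 0, but H = 1 — eliminated.
(e): at (0,0,0) it gives 0, but H = 1 — eliminated.
(a) is the remaining candidate, and it agrees with H on all 8 inputs.

a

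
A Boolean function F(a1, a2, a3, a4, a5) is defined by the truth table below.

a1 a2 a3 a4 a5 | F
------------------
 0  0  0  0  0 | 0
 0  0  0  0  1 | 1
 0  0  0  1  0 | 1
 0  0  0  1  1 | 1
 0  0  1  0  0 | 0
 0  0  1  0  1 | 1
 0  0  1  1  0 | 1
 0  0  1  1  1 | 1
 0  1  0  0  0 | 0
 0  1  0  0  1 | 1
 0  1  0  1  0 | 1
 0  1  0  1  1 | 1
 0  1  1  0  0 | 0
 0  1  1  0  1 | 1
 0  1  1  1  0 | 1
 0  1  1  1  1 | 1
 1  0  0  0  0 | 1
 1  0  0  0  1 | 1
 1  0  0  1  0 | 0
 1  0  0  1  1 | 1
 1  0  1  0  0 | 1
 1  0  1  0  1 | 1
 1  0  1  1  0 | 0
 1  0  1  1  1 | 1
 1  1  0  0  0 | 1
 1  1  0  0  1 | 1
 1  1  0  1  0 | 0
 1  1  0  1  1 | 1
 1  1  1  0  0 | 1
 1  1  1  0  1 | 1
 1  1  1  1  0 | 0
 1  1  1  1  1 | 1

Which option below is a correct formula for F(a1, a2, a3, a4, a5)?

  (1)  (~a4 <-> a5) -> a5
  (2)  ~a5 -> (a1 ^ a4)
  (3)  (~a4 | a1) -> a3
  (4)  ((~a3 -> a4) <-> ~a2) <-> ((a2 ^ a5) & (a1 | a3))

2

(1) disagrees with F on (0,0,0,0,0) (formula → 1, table → 0); rule it out.
(3) disagrees with F on (0,0,0,0,1) (formula → 0, table → 1); rule it out.
(4) disagrees with F on (0,0,0,0,0) (formula → 1, table → 0); rule it out.
Only (2) survives; checking it on all 32 rows confirms it matches F.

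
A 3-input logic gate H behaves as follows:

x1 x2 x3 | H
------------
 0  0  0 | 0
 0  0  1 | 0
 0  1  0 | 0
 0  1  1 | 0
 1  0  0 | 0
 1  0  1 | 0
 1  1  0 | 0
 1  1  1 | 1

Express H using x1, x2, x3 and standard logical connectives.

H(x1, x2, x3) = (x1 and x2) and x3

Only row (1,1,1) gives 1. That row's minterm x1·x2·x3 is H directly.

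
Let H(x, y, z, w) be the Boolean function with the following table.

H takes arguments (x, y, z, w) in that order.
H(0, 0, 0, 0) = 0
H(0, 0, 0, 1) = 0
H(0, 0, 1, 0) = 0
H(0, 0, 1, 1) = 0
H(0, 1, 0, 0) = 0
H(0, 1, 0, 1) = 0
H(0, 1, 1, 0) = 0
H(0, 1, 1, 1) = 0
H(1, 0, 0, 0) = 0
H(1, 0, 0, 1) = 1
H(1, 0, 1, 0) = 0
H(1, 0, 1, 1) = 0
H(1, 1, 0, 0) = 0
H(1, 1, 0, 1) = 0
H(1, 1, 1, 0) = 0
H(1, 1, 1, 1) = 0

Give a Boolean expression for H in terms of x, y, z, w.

Only row (1,0,0,1) gives 1. That row's minterm x·¬y·¬z·w is H directly.

H(x, y, z, w) = ((x and not y) and not z) and w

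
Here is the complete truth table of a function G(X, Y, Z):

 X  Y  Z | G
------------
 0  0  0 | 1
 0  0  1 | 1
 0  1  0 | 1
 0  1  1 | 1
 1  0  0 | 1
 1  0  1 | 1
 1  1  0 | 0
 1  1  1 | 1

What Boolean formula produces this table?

Only row (1,1,0) gives 0. So G is 1 everywhere except there — the complement of the minterm X·Y·¬Z.

G(X, Y, Z) = not ((X and Y) and not Z)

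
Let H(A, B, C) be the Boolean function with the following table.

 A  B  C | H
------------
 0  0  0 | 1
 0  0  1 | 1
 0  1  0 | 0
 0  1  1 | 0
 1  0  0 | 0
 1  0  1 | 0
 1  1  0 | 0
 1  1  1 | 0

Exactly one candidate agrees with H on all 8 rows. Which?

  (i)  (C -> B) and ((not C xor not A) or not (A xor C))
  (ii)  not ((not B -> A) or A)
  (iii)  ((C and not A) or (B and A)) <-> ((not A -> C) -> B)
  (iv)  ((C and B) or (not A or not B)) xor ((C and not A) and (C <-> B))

ii

(i) fails at (0,0,1): the formula yields 0, H is 1.
(iii) fails at (0,0,0): the formula yields 0, H is 1.
(iv) fails at (0,1,0): the formula yields 1, H is 0.
(ii) is the remaining candidate, and it agrees with H on all 8 inputs.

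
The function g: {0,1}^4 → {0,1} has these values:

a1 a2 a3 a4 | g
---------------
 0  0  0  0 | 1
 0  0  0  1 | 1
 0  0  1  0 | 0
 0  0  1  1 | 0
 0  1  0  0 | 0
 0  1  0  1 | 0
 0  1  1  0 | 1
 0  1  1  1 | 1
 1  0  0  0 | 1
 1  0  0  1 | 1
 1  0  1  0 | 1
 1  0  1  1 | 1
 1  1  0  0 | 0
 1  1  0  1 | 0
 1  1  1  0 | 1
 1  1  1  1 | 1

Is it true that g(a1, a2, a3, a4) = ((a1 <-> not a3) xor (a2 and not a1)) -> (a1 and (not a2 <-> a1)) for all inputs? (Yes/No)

Yes

Evaluate ((a1 <-> not a3) xor (a2 and not a1)) -> (a1 and (not a2 <-> a1)) on each row and compare to g:
  a1=0, a2=0, a3=0, a4=0: formula gives 1, g = 1 ✓
  a1=0, a2=0, a3=0, a4=1: formula gives 1, g = 1 ✓
  a1=0, a2=0, a3=1, a4=0: formula gives 0, g = 0 ✓
  a1=0, a2=0, a3=1, a4=1: formula gives 0, g = 0 ✓
  …and likewise for the remaining 12 rows.
All 16 rows match — the expression computes g exactly.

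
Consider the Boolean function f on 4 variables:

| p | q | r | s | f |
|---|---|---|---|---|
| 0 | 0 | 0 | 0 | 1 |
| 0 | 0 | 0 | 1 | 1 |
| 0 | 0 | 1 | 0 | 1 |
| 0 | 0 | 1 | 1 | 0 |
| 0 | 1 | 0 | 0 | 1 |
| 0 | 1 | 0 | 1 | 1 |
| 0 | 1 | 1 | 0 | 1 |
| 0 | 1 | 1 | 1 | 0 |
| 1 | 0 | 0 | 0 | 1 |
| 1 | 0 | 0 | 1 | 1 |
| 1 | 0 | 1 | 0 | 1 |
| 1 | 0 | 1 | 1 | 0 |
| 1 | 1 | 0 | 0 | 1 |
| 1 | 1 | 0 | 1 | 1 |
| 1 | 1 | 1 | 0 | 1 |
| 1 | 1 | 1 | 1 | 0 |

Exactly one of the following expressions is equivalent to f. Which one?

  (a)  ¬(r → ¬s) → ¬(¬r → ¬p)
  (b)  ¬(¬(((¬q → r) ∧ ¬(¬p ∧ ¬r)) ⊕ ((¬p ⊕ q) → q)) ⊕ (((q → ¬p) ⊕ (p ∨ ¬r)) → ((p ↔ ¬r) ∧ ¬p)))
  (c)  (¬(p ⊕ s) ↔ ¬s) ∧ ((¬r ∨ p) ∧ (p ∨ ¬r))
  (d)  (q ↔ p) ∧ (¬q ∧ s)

(b) disagrees with f on (0,0,1,0) (formula → 0, table → 1); rule it out.
(c) disagrees with f on (0,0,1,0) (formula → 0, table → 1); rule it out.
(d) disagrees with f on (0,0,0,0) (formula → 0, table → 1); rule it out.
(a) is the remaining candidate, and it agrees with f on all 16 inputs.

a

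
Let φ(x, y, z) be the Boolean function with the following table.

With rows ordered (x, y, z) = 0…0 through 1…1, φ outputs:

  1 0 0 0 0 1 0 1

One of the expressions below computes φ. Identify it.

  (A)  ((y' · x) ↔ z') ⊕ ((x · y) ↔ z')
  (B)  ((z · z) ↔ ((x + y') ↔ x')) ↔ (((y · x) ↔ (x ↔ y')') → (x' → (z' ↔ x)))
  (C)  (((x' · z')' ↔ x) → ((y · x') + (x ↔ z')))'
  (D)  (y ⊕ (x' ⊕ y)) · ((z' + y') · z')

C

(A): at (0,0,0) it gives 0, but φ = 1 — eliminated.
(B): at (0,0,0) it gives 0, but φ = 1 — eliminated.
(D): at (0,1,0) it gives 1, but φ = 0 — eliminated.
(C) is the remaining candidate, and it agrees with φ on all 8 inputs.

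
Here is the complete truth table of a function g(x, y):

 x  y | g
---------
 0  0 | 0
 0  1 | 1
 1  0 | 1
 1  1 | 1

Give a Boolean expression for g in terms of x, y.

g(x, y) = x ∨ y

The output is 1 whenever at least one input is 1 — the OR of all inputs.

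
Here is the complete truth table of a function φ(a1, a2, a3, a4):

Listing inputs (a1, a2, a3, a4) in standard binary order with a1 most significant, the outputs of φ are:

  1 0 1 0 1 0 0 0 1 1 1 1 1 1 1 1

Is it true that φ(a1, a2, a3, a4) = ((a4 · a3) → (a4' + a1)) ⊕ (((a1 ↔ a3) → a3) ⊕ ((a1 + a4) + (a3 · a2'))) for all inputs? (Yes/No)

Evaluate ((a4 · a3) → (a4' + a1)) ⊕ (((a1 ↔ a3) → a3) ⊕ ((a1 + a4) + (a3 · a2'))) on each row and compare to φ:
  a1=0, a2=0, a3=0, a4=0: formula gives 1, φ = 1 ✓
  a1=0, a2=0, a3=0, a4=1: formula gives 0, φ = 0 ✓
  a1=0, a2=0, a3=1, a4=0: formula gives 1, φ = 1 ✓
  a1=0, a2=0, a3=1, a4=1: formula gives 0, φ = 0 ✓
  …and likewise for the remaining 12 rows.
Every row agrees, so the formula is equivalent.

Yes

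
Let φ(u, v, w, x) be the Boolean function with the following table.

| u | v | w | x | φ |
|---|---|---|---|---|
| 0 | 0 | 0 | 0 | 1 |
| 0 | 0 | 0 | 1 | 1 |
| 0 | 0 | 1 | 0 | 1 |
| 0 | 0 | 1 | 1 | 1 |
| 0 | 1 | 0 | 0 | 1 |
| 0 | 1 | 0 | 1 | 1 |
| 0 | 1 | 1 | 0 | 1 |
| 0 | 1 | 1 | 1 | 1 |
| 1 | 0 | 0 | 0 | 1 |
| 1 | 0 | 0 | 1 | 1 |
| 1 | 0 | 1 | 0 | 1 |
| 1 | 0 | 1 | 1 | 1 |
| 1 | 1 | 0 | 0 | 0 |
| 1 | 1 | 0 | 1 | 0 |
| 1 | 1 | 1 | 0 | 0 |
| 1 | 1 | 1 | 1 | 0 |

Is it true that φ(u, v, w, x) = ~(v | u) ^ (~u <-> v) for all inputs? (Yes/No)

Yes

Evaluate ~(v | u) ^ (~u <-> v) on each row and compare to φ:
  u=0, v=0, w=0, x=0: formula gives 1, φ = 1 ✓
  u=0, v=0, w=0, x=1: formula gives 1, φ = 1 ✓
  u=0, v=0, w=1, x=0: formula gives 1, φ = 1 ✓
  u=0, v=0, w=1, x=1: formula gives 1, φ = 1 ✓
  … (the remaining 12 rows also agree.)
Every row agrees, so the formula is equivalent.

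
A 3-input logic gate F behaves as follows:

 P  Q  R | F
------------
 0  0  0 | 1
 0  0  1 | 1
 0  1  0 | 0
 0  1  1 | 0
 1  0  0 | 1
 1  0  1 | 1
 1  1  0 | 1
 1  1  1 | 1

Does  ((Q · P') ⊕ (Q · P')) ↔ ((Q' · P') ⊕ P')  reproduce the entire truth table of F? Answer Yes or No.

Evaluate ((Q · P') ⊕ (Q · P')) ↔ ((Q' · P') ⊕ P') on each row and compare to F:
  P=0, Q=0, R=0: formula gives 1, F = 1 ✓
  P=0, Q=0, R=1: formula gives 1, F = 1 ✓
  P=0, Q=1, R=0: formula gives 0, F = 0 ✓
  P=0, Q=1, R=1: formula gives 0, F = 0 ✓
  P=1, Q=0, R=0: formula gives 1, F = 1 ✓
  …and likewise for the remaining 3 rows.
All 8 rows match — the expression computes F exactly.

Yes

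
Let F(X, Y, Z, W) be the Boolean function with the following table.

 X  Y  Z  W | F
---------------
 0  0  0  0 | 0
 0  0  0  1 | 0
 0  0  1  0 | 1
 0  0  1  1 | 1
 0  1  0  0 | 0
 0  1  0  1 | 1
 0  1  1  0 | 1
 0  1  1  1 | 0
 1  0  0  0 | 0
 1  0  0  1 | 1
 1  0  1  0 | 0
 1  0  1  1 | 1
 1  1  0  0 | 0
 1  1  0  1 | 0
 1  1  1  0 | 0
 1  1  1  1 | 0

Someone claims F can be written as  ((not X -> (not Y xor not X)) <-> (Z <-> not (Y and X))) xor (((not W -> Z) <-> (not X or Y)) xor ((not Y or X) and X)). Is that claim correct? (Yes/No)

Check the formula against F row by row:
  X=0, Y=0, Z=0, W=0: formula gives 1, but F = 0 ✗
Row (0,0,0,0) is a counterexample, so the formula is not equivalent to F.

No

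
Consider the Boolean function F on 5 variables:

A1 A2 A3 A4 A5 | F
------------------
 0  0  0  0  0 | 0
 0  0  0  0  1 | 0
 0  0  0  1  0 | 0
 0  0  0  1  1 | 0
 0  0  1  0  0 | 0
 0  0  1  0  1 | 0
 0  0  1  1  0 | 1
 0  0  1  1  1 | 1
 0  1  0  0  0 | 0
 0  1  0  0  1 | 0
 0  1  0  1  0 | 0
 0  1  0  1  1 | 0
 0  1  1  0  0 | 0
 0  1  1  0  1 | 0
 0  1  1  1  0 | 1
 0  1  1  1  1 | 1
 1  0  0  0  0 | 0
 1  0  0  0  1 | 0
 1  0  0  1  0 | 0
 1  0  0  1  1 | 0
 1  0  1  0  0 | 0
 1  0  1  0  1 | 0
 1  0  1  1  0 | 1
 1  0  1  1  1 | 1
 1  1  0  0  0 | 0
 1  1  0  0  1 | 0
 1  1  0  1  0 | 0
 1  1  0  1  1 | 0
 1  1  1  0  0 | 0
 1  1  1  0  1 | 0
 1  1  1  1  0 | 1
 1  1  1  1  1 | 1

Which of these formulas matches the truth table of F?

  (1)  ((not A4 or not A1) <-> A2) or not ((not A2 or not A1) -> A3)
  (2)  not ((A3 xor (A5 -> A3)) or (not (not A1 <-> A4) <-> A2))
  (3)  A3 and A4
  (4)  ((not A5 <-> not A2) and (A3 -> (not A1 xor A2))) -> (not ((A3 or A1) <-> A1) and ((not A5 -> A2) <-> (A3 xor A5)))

(1) disagrees with F on (0,0,0,0,0) (formula → 1, table → 0); rule it out.
(2) disagrees with F on (0,0,0,0,1) (formula → 1, table → 0); rule it out.
(4) disagrees with F on (0,0,0,0,1) (formula → 1, table → 0); rule it out.
Only (3) survives; checking it on all 32 rows confirms it matches F.

3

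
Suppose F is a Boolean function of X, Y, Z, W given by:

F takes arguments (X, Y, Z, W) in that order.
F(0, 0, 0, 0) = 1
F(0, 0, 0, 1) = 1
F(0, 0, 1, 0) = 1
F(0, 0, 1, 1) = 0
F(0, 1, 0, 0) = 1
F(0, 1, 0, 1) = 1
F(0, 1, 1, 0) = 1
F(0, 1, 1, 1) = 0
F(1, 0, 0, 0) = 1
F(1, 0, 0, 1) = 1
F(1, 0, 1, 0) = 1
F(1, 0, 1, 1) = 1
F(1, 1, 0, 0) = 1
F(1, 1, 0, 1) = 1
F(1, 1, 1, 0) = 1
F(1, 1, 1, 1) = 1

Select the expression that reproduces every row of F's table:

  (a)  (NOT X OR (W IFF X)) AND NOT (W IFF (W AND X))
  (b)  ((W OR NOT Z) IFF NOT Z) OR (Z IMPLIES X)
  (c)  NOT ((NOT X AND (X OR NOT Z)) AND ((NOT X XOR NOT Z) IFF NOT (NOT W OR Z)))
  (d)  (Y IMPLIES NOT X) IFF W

(a) disagrees with F on (0,0,0,0) (formula → 0, table → 1); rule it out.
(c) disagrees with F on (0,0,0,0) (formula → 0, table → 1); rule it out.
(d) disagrees with F on (0,0,0,0) (formula → 0, table → 1); rule it out.
(b) is the remaining candidate, and it agrees with F on all 16 inputs.

b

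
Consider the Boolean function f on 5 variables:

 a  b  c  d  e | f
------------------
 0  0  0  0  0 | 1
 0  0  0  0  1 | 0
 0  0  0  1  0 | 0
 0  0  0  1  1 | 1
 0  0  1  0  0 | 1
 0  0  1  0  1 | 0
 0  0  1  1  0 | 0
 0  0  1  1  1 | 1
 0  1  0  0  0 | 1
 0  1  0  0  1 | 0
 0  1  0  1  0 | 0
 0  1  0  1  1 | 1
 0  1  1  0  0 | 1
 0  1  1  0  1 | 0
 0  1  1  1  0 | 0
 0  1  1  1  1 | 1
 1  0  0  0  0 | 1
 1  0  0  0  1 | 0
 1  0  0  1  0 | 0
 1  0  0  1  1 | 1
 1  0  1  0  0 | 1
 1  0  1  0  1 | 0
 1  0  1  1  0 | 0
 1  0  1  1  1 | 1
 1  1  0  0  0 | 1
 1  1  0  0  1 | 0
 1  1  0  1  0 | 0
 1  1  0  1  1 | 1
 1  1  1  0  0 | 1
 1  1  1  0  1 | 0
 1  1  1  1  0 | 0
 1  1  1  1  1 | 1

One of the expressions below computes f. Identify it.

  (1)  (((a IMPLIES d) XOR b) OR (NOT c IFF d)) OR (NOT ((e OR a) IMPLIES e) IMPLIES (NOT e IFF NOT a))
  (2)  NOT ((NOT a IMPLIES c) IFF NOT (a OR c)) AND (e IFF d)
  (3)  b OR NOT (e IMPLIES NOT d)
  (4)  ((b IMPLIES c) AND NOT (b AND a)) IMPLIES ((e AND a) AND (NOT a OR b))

(1) disagrees with f on (0,0,0,0,1) (formula → 1, table → 0); rule it out.
(3) disagrees with f on (0,0,0,0,0) (formula → 0, table → 1); rule it out.
(4) disagrees with f on (0,0,0,0,0) (formula → 0, table → 1); rule it out.
That leaves (2). Evaluating it on every row reproduces the table of f exactly.

2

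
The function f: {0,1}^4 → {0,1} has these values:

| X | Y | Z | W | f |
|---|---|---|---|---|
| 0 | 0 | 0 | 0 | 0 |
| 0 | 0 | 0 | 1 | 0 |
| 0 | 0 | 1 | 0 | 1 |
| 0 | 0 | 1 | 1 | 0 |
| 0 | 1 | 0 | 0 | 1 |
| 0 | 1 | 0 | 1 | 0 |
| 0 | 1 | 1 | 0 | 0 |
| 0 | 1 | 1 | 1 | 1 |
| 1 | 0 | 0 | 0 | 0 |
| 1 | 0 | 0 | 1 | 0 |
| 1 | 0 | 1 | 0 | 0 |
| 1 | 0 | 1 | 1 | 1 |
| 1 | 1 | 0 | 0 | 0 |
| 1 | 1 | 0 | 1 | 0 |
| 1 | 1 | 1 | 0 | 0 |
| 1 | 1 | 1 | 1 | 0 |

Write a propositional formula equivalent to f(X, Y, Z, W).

f=1 on 4 inputs: (0,0,1,0), (0,1,0,0), (0,1,1,1), (1,0,1,1). Reading each as a conjunction of literals (¬X·¬Y·Z·¬W, ¬X·Y·¬Z·¬W, ¬X·Y·Z·W, X·¬Y·Z·W) and taking the OR gives the canonical DNF.

f(X, Y, Z, W) = (((((¬X ∧ ¬Y) ∧ Z) ∧ ¬W) ∨ (((¬X ∧ Y) ∧ ¬Z) ∧ ¬W)) ∨ (((¬X ∧ Y) ∧ Z) ∧ W)) ∨ (((X ∧ ¬Y) ∧ Z) ∧ W)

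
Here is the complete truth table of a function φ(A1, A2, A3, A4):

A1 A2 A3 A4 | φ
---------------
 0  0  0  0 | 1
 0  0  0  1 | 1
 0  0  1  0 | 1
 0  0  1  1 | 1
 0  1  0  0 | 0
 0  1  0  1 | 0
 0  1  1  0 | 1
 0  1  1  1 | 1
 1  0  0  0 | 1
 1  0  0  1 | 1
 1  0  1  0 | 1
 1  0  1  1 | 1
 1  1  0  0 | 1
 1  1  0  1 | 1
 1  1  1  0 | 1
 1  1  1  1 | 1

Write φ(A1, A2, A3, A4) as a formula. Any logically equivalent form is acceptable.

φ(A1, A2, A3, A4) = not ((((not A1 and A2) and not A3) and not A4) or (((not A1 and A2) and not A3) and A4))

The 0-rows are (0,1,0,0), (0,1,0,1). Take each as a conjunction (¬A1·A2·¬A3·¬A4, ¬A1·A2·¬A3·A4), form their disjunction, and complement — that gives a formula that is 1 everywhere φ is.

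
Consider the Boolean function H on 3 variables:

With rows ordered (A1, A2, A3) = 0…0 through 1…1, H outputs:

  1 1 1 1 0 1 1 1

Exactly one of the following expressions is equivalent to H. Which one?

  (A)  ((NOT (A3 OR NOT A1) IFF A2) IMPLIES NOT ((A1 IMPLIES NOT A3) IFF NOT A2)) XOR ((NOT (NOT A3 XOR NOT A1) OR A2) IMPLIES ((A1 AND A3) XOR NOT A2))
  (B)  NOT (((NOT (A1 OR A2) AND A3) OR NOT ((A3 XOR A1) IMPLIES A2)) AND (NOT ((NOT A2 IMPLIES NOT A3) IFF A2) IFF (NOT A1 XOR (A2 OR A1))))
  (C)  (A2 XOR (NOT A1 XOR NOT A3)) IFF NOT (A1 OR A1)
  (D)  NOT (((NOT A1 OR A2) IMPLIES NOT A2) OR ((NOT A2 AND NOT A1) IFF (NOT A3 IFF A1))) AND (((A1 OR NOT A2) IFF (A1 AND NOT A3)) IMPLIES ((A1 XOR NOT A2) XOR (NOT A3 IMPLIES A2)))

(A): at (1,1,1) it gives 0, but H = 1 — eliminated.
(C): at (0,0,0) it gives 0, but H = 1 — eliminated.
(D): at (0,0,0) it gives 0, but H = 1 — eliminated.
That leaves (B). Evaluating it on every row reproduces the table of H exactly.

B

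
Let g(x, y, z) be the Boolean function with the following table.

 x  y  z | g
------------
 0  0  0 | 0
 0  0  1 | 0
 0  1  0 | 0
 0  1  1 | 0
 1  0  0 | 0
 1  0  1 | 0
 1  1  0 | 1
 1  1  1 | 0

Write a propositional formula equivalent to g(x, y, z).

g(x, y, z) = (x · y) · z'

Only row (1,1,0) gives 1. That row's minterm x·y·¬z is g directly.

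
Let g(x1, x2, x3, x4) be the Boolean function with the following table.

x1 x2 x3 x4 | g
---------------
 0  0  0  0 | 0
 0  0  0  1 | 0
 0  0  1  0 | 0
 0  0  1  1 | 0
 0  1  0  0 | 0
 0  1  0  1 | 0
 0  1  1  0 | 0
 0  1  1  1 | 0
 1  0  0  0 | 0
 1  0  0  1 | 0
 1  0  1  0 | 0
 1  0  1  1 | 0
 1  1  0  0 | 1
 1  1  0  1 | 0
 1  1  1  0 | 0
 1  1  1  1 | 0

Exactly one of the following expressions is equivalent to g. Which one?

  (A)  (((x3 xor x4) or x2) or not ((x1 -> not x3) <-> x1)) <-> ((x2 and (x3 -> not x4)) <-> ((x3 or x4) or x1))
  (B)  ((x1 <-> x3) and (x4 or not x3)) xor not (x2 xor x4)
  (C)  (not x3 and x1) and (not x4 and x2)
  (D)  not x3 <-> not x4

C

(A) fails at (0,0,0,0): the formula yields 1, g is 0.
(B) fails at (0,0,0,1): the formula yields 1, g is 0.
(D) fails at (0,0,0,0): the formula yields 1, g is 0.
That leaves (C). Evaluating it on every row reproduces the table of g exactly.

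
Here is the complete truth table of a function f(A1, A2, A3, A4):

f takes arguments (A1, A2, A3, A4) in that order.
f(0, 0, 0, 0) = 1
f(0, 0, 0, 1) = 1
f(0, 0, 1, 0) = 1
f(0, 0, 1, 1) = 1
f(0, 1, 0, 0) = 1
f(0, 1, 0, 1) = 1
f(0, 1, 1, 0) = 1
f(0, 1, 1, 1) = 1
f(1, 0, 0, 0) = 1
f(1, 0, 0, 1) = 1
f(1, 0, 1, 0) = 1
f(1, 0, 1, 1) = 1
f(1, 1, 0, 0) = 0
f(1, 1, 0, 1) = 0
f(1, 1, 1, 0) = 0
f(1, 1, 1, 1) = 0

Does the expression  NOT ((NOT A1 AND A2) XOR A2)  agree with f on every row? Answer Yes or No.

Yes

Test each input against both f and the formula:
  A1=0, A2=0, A3=0, A4=0: formula gives 1, f = 1 ✓
  A1=0, A2=0, A3=0, A4=1: formula gives 1, f = 1 ✓
  A1=0, A2=0, A3=1, A4=0: formula gives 1, f = 1 ✓
  A1=0, A2=0, A3=1, A4=1: formula gives 1, f = 1 ✓
  … (the remaining 12 rows also agree.)
No disagreement on any input; they are logically equivalent.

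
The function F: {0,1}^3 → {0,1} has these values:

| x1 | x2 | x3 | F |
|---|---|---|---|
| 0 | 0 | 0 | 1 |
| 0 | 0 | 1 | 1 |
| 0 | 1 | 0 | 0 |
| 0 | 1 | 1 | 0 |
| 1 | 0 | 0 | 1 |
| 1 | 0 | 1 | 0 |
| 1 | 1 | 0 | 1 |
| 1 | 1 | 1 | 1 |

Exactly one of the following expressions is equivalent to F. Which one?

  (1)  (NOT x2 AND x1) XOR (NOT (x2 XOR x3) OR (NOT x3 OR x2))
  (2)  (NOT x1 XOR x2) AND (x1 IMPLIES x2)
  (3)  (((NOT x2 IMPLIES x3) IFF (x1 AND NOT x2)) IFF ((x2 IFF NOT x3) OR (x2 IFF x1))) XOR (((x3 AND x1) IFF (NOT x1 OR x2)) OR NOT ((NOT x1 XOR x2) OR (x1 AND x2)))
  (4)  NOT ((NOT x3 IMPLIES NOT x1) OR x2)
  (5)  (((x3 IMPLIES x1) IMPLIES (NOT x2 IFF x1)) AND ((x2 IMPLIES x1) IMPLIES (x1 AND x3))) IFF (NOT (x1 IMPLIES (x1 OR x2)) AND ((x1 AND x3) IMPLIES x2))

5

(1): at (0,0,1) it gives 0, but F = 1 — eliminated.
(2): at (1,0,0) it gives 0, but F = 1 — eliminated.
(3): at (0,0,1) it gives 0, but F = 1 — eliminated.
(4): at (0,0,0) it gives 0, but F = 1 — eliminated.
(5) is the remaining candidate, and it agrees with F on all 8 inputs.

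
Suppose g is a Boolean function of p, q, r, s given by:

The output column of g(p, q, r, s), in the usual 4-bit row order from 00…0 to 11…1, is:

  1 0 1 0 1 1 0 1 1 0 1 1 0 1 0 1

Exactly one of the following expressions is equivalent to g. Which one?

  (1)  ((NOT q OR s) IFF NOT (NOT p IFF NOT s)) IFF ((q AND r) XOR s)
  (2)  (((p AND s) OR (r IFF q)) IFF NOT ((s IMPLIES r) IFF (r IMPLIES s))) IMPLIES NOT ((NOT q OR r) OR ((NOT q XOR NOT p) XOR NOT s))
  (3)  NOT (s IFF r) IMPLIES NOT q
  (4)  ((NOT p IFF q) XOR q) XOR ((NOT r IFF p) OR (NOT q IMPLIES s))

2

(1) fails at (0,0,0,1): the formula yields 1, g is 0.
(3) fails at (0,0,0,1): the formula yields 1, g is 0.
(4) fails at (0,0,0,0): the formula yields 0, g is 1.
Only (2) survives; checking it on all 16 rows confirms it matches g.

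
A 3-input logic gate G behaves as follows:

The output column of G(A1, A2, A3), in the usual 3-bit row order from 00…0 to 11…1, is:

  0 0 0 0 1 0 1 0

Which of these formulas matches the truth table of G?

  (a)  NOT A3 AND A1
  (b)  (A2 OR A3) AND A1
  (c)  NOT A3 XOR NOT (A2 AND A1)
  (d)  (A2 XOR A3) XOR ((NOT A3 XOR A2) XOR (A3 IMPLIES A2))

(b) disagrees with G on (1,0,0) (formula → 0, table → 1); rule it out.
(c) disagrees with G on (0,0,1) (formula → 1, table → 0); rule it out.
(d) disagrees with G on (0,0,1) (formula → 1, table → 0); rule it out.
(a) is the remaining candidate, and it agrees with G on all 8 inputs.

a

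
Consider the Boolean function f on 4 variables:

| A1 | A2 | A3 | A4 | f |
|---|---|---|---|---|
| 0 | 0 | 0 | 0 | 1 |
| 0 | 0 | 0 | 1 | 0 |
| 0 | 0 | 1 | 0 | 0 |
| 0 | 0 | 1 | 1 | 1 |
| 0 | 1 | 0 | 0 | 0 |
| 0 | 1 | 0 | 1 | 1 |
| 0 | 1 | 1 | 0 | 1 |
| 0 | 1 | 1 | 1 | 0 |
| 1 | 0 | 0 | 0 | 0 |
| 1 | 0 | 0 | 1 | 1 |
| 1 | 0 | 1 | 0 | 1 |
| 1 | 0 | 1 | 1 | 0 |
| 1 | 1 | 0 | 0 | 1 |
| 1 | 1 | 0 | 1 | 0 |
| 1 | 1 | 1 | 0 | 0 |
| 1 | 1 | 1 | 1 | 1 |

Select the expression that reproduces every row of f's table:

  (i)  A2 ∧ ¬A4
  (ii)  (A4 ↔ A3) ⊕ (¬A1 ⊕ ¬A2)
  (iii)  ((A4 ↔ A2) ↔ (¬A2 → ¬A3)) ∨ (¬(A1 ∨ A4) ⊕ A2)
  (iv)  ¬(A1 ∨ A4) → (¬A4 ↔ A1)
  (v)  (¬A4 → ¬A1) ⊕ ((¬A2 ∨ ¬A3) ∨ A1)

(i) fails at (0,0,0,0): the formula yields 0, f is 1.
(iii) fails at (0,0,1,0): the formula yields 1, f is 0.
(iv) fails at (0,0,0,0): the formula yields 0, f is 1.
(v) fails at (0,0,0,0): the formula yields 0, f is 1.
That leaves (ii). Evaluating it on every row reproduces the table of f exactly.

ii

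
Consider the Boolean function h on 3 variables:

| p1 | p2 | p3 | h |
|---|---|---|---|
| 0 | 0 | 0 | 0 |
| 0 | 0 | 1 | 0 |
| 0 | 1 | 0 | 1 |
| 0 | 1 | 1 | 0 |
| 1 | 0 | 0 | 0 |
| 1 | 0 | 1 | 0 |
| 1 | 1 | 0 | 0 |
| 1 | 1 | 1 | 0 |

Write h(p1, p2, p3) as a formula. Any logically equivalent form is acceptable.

h(p1, p2, p3) = (not p1 and p2) and not p3

Only row (0,1,0) gives 1. That row's minterm ¬p1·p2·¬p3 is h directly.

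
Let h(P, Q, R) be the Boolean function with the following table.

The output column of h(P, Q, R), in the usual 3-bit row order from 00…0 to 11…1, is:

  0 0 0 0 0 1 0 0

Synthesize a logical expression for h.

h is 1 on exactly one input, (1,0,1), whose minterm is P·¬Q·R. So h is just that conjunction.

h(P, Q, R) = (P and not Q) and R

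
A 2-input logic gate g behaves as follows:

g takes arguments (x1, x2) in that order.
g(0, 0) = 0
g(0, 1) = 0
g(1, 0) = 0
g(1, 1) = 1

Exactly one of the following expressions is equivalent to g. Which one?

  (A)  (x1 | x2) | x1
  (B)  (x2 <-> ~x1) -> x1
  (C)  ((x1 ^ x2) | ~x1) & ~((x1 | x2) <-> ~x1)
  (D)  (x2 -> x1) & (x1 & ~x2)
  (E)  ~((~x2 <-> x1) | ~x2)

E

(A) fails at (0,1): the formula yields 1, g is 0.
(B) fails at (0,0): the formula yields 1, g is 0.
(C) fails at (0,0): the formula yields 1, g is 0.
(D) fails at (1,0): the formula yields 1, g is 0.
That leaves (E). Evaluating it on every row reproduces the table of g exactly.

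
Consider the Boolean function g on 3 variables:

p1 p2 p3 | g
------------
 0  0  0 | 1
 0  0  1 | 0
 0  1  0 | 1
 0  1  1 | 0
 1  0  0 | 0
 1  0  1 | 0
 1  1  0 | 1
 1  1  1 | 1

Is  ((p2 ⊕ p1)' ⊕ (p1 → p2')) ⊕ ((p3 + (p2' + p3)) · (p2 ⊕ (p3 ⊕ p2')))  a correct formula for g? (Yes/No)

Evaluate ((p2 ⊕ p1)' ⊕ (p1 → p2')) ⊕ ((p3 + (p2' + p3)) · (p2 ⊕ (p3 ⊕ p2'))) on each row and compare to g:
  p1=0, p2=0, p3=0: formula gives 1, g = 1 ✓
  p1=0, p2=0, p3=1: formula gives 0, g = 0 ✓
  p1=0, p2=1, p3=0: formula gives 1, g = 1 ✓
  p1=0, p2=1, p3=1: formula gives 1, but g = 0 ✗
Row (0,1,1) is a counterexample, so the formula is not equivalent to g.

No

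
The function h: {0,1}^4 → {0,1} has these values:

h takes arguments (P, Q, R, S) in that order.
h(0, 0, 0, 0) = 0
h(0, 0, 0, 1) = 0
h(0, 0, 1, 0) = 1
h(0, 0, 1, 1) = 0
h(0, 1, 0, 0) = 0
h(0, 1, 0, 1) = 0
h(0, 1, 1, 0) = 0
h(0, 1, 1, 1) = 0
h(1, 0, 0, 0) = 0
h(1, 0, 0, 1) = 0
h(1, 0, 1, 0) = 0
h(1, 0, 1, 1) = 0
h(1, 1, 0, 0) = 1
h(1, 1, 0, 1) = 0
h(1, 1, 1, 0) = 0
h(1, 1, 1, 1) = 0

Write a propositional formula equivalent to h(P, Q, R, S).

h(P, Q, R, S) = (((P' · Q') · R) · S') + (((P · Q) · R') · S')

h=1 on 2 inputs: (0,0,1,0), (1,1,0,0). Reading each as a conjunction of literals (¬P·¬Q·R·¬S, P·Q·¬R·¬S) and taking the OR gives the canonical DNF.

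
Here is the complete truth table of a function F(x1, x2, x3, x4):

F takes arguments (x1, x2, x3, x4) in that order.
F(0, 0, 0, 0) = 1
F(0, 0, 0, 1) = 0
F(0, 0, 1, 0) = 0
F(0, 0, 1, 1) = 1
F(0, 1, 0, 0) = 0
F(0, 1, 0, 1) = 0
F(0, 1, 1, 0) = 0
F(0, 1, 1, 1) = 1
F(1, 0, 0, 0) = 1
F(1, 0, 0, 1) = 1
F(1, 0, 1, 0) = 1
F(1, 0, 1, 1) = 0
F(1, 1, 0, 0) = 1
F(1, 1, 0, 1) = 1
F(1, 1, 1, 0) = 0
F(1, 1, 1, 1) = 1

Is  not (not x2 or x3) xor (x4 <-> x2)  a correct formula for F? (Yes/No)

No

Test each input against both F and the formula:
  x1=0, x2=0, x3=0, x4=0: formula gives 1, F = 1 ✓
  x1=0, x2=0, x3=0, x4=1: formula gives 0, F = 0 ✓
  x1=0, x2=0, x3=1, x4=0: formula gives 1, but F = 0 ✗
A single disagreement suffices: at (0,0,1,0) they differ, so the formula does not compute F.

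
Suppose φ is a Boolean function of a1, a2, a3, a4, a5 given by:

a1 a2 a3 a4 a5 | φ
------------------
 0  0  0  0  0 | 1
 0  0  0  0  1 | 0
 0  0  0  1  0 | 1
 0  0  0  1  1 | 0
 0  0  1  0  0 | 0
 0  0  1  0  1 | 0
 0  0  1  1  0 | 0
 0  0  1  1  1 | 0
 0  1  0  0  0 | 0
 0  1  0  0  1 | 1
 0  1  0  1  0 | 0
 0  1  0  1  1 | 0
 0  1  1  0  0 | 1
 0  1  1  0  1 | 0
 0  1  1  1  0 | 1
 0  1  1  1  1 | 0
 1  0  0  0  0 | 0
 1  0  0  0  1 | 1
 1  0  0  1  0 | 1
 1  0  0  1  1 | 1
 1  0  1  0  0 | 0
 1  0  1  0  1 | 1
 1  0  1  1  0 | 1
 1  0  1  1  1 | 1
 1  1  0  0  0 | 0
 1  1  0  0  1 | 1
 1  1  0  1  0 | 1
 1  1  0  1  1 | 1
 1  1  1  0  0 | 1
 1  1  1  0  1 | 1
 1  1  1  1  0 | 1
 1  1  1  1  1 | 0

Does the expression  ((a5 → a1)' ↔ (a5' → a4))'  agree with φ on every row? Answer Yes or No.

Evaluate ((a5 → a1)' ↔ (a5' → a4))' on each row and compare to φ:
  a1=0, a2=0, a3=0, a4=0, a5=0: formula gives 0, but φ = 1 ✗
A single disagreement suffices: at (0,0,0,0,0) they differ, so the formula does not compute φ.

No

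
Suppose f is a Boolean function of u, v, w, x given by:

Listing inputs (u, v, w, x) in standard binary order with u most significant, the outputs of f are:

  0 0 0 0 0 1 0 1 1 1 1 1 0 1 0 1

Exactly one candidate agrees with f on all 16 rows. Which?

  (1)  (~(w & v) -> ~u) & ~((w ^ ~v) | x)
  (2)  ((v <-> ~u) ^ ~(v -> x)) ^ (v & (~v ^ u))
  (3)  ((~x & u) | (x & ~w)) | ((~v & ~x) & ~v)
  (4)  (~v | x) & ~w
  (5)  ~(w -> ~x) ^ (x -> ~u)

2

(1) fails at (0,0,1,0): the formula yields 1, f is 0.
(3) fails at (0,0,0,0): the formula yields 1, f is 0.
(4) fails at (0,0,0,0): the formula yields 1, f is 0.
(5) fails at (0,0,0,0): the formula yields 1, f is 0.
That leaves (2). Evaluating it on every row reproduces the table of f exactly.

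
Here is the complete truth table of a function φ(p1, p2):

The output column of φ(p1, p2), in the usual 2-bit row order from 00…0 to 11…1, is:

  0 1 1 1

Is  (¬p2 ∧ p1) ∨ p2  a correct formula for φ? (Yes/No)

Test each input against both φ and the formula:
  p1=0, p2=0: formula gives 0, φ = 0 ✓
  p1=0, p2=1: formula gives 1, φ = 1 ✓
  p1=1, p2=0: formula gives 1, φ = 1 ✓
  p1=1, p2=1: formula gives 1, φ = 1 ✓
Every row agrees, so the formula is equivalent.

Yes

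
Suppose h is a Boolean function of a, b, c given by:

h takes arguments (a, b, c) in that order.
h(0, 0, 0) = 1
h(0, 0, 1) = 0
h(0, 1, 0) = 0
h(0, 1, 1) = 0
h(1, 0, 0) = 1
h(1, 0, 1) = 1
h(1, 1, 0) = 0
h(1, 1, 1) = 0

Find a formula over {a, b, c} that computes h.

h(a, b, c) = (((NOT a AND NOT b) AND NOT c) OR ((a AND NOT b) AND NOT c)) OR ((a AND NOT b) AND c)

Collect the rows where h=1 — (0,0,0), (1,0,0), (1,0,1) — and write one minterm per row: ¬a·¬b·¬c, a·¬b·¬c, a·¬b·c. Their union (logical OR) reproduces the table exactly.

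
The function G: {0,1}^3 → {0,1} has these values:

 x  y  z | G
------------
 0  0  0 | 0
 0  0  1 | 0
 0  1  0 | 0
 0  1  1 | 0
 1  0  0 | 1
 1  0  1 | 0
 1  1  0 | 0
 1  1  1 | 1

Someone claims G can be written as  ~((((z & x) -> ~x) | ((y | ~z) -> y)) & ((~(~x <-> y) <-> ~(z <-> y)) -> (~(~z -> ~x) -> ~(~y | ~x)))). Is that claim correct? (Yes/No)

Evaluate ~((((z & x) -> ~x) | ((y | ~z) -> y)) & ((~(~x <-> y) <-> ~(z <-> y)) -> (~(~z -> ~x) -> ~(~y | ~x)))) on each row and compare to G:
  x=0, y=0, z=0: formula gives 0, G = 0 ✓
  x=0, y=0, z=1: formula gives 0, G = 0 ✓
  x=0, y=1, z=0: formula gives 0, G = 0 ✓
  x=0, y=1, z=1: formula gives 0, G = 0 ✓
  x=1, y=0, z=0: formula gives 1, G = 1 ✓
  …
  x=1, y=1, z=1: formula gives 0, but G = 1 ✗
Since they disagree at (1,1,1), the expression is not a correct formula for G.

No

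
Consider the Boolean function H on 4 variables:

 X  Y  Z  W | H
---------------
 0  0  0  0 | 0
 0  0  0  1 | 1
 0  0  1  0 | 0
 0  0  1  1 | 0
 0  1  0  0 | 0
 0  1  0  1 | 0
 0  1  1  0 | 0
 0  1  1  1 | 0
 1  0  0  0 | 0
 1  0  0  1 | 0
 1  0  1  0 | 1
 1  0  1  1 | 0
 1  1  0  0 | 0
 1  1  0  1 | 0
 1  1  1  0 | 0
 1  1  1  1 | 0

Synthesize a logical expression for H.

The 1-rows are (0,0,0,1), (1,0,1,0). Each contributes one minterm — ¬X·¬Y·¬Z·W; X·¬Y·Z·¬W — and their disjunction is a sum-of-products form of H.

H(X, Y, Z, W) = (((X' · Y') · Z') · W) + (((X · Y') · Z) · W')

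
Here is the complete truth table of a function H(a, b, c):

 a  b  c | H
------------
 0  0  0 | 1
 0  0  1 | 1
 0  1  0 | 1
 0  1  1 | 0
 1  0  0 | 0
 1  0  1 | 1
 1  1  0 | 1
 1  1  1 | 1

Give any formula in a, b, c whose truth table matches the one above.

H(a, b, c) = not (((not a and b) and c) or ((a and not b) and not c))

H is 0 on only 2 rows — (0,1,1), (1,0,0). Writing each as a minterm (¬a·b·c, a·¬b·¬c) and OR-ing them characterizes exactly where H=0, so H is the negation of that disjunction.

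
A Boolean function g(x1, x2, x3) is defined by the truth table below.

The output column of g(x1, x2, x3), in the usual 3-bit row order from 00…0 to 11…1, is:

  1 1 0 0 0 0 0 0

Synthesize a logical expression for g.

g(x1, x2, x3) = ((~x1 & ~x2) & ~x3) | ((~x1 & ~x2) & x3)

Collect the rows where g=1 — (0,0,0), (0,0,1) — and write one minterm per row: ¬x1·¬x2·¬x3, ¬x1·¬x2·x3. Their union (logical OR) reproduces the table exactly.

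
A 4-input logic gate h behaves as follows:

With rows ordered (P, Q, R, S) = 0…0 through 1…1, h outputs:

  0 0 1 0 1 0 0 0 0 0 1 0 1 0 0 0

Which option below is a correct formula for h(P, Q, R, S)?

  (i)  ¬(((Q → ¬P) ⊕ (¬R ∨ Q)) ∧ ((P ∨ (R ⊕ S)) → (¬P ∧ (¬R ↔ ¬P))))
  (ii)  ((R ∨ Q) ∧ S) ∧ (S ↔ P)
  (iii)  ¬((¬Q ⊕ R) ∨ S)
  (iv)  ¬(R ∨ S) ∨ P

iii

(i) fails at (0,0,0,0): the formula yields 1, h is 0.
(ii) fails at (0,0,1,0): the formula yields 0, h is 1.
(iv) fails at (0,0,0,0): the formula yields 1, h is 0.
Only (iii) survives; checking it on all 16 rows confirms it matches h.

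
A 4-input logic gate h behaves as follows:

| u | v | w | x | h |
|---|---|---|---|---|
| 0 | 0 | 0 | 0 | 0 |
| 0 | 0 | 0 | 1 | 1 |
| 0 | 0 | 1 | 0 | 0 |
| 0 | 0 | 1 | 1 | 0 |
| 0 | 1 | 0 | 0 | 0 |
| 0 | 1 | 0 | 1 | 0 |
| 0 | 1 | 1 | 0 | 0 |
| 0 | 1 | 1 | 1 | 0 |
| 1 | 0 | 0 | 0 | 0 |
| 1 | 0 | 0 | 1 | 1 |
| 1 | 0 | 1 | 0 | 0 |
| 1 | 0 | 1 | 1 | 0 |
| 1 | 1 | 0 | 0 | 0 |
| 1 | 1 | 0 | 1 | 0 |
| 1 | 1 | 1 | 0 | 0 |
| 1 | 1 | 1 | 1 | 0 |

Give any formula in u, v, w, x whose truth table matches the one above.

h(u, v, w, x) = (((not u and not v) and not w) and x) or (((u and not v) and not w) and x)

Collect the rows where h=1 — (0,0,0,1), (1,0,0,1) — and write one minterm per row: ¬u·¬v·¬w·x, u·¬v·¬w·x. Their union (logical OR) reproduces the table exactly.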